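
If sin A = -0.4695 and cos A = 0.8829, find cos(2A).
cos(2A) = cos²A - sin²A = 0.5591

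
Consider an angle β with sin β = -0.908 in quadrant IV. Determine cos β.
cos β = √(1 - sin²β) = 0.419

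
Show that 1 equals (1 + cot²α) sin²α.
RHS = csc²α · sin²α = (1/sin²α) · sin²α = 1 = LHS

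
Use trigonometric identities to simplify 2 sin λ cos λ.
2 sin λ cos λ = sin(2λ) (using Double angle)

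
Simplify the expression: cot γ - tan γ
cot γ - tan γ = 2 cot(2γ) (using Double angle)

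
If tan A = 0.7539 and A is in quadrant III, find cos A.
cos A = -0.7985 (using tan²A + 1 = sec²A)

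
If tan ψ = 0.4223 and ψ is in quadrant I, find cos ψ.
cos ψ = 0.9212 (using tan²ψ + 1 = sec²ψ)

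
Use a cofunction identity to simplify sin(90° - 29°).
sin(90° - 29°) = cos(29°)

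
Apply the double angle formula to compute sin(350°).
sin(350°) = 2 sin 175° cos 175° = -0.1736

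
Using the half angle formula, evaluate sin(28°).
sin(28°) = √((1 - cos 56°)/2) = 0.4695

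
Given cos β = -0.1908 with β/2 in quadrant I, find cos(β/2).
cos(β/2) = ±√((1 + cos β)/2); positive since β/2 ∈ QI, so cos(β/2) = 0.6361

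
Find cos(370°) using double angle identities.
cos(370°) = cos²185° - sin²185° = 0.9848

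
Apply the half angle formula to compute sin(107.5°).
sin(107.5°) = √((1 - cos 215°)/2) = 0.9537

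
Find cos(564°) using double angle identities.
cos(564°) = 2cos²282° - 1 = -0.9135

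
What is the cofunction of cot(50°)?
cot(50°) = tan(90° - 50°) = tan(40°)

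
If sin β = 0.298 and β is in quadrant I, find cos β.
cos β = 0.9546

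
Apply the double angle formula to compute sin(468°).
sin(468°) = 2 sin 234° cos 234° = 0.9511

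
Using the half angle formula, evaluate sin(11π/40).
sin(11π/40) = √((1 - cos 11π/20)/2) = 0.7604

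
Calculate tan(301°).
tan(301°) = -1.664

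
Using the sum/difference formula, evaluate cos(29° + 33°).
cos(29° + 33°) = cos 29° cos 33° - sin 29° sin 33° = 0.4695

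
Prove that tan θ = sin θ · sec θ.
RHS = sin θ · (1/cos θ) = sin θ/cos θ = tan θ = LHS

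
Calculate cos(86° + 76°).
cos(86° + 76°) = cos 86° cos 76° - sin 86° sin 76° = -0.9511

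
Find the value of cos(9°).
cos(9°) = 0.9877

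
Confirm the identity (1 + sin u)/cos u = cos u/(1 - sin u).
LHS = (1 + sin u)(1 - sin u) / (cos u(1 - sin u)) = (1 - sin²u) / (cos u(1 - sin u)) = cos²u / (cos u(1 - sin u)) = cos u/(1 - sin u) = RHS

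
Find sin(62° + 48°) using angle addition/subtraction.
sin(62° + 48°) = sin 62° cos 48° + cos 62° sin 48° = 0.9397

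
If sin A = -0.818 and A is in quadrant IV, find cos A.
cos A = 0.5752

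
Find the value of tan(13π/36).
tan(13π/36) = 2.145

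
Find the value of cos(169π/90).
cos(169π/90) = 0.9272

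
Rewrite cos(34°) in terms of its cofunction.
cos(34°) = sin(90° - 34°) = sin(56°)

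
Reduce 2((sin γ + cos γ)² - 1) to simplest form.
2((sin γ + cos γ)² - 1) = 2(sin(2γ)) (using Pythagorean + double angle)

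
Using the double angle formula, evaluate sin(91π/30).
sin(91π/30) = 2 sin 91π/60 cos 91π/60 = -0.1045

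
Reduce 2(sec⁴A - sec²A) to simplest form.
2(sec⁴A - sec²A) = 2(tan⁴A + tan²A) (using Pythagorean)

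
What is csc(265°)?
csc(265°) = -1.004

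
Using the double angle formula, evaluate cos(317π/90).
cos(317π/90) = cos²317π/180 - sin²317π/180 = 0.06976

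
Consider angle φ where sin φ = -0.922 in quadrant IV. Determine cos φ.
cos φ = √(1 - sin²φ) = 0.3872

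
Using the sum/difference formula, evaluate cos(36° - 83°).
cos(36° - 83°) = cos 36° cos 83° + sin 36° sin 83° = 0.682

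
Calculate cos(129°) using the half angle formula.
cos(129°) = -√((1 + cos 258°)/2) = -0.6293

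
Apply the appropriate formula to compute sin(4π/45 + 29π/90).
sin(4π/45 + 29π/90) = sin 4π/45 cos 29π/90 + cos 4π/45 sin 29π/90 = 0.9613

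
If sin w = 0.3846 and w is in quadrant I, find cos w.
cos w = 0.9231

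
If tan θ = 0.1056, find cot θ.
cot θ = 1/tan θ = 9.47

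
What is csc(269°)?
csc(269°) = -1.0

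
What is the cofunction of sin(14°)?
sin(14°) = cos(90° - 14°) = cos(76°)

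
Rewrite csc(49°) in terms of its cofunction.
csc(49°) = sec(90° - 49°) = sec(41°)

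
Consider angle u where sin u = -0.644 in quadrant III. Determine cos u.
cos u = ±√(1 - sin²u) = -0.765 (negative in QIII)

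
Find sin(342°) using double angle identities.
sin(342°) = 2 sin 171° cos 171° = -0.309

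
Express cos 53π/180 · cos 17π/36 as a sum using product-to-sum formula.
cos 53π/180 cos 17π/36 = (1/2)[cos(53π/180-17π/36) + cos(53π/180+17π/36)]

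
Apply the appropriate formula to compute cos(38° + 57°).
cos(38° + 57°) = cos 38° cos 57° - sin 38° sin 57° = -0.08716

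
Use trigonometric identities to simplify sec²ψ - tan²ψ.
sec²ψ - tan²ψ = 1 (using Pythagorean identity)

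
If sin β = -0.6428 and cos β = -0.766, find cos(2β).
cos(2β) = cos²β - sin²β = 0.1736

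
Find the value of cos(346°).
cos(346°) = 0.9703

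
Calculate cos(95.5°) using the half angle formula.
cos(95.5°) = -√((1 + cos 191°)/2) = -0.09585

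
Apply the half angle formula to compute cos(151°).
cos(151°) = -√((1 + cos 302°)/2) = -0.8746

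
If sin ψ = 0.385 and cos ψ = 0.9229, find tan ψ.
tan ψ = sin ψ / cos ψ = 0.4172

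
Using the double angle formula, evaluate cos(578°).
cos(578°) = cos²289° - sin²289° = -0.788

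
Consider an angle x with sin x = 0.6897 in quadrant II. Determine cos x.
cos x = ±√(1 - sin²x) = -0.7241 (negative in QII)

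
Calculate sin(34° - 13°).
sin(34° - 13°) = sin 34° cos 13° - cos 34° sin 13° = 0.3584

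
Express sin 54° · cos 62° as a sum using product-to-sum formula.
sin 54° cos 62° = (1/2)[sin(54°+62°) + sin(54°-62°)]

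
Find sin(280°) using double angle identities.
sin(280°) = 2 sin 140° cos 140° = -0.9848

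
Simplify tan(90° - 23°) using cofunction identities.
tan(90° - 23°) = cot(23°)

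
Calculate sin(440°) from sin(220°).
sin(440°) = 2 sin 220° cos 220° = 0.9848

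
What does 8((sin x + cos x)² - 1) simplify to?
8((sin x + cos x)² - 1) = 8(sin(2x)) (using Pythagorean + double angle)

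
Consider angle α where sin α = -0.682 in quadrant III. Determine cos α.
cos α = ±√(1 - sin²α) = -0.7314 (negative in QIII)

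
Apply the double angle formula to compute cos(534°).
cos(534°) = cos²267° - sin²267° = -0.9945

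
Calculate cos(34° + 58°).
cos(34° + 58°) = cos 34° cos 58° - sin 34° sin 58° = -0.0349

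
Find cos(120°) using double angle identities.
cos(120°) = cos²60° - sin²60° = -1/2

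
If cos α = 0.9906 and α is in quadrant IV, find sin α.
sin α = -0.1368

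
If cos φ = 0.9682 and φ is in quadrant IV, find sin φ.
sin φ = -0.2502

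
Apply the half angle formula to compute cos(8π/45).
cos(8π/45) = √((1 + cos 16π/45)/2) = 0.848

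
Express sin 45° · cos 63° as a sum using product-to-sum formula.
sin 45° cos 63° = (1/2)[sin(45°+63°) + sin(45°-63°)]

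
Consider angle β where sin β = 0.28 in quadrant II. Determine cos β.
cos β = ±√(1 - sin²β) = -0.96 (negative in QII)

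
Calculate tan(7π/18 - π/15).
tan(7π/18 - π/15) = (tan 7π/18 - tan π/15)/(1 + tan 7π/18 tan π/15) = 1.6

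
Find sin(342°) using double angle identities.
sin(342°) = 2 sin 171° cos 171° = -0.309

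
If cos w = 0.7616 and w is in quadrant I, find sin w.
sin w = 0.648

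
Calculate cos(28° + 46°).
cos(28° + 46°) = cos 28° cos 46° - sin 28° sin 46° = 0.2756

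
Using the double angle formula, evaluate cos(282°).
cos(282°) = 1 - 2sin²141° = 0.2079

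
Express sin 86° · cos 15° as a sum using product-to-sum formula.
sin 86° cos 15° = (1/2)[sin(86°+15°) + sin(86°-15°)]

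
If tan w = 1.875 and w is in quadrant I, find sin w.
sin w = 0.8824 (using tan²w + 1 = sec²w)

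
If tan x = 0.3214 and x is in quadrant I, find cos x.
cos x = 0.952 (using tan²x + 1 = sec²x)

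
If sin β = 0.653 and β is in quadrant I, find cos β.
cos β = 0.7574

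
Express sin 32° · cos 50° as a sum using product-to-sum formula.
sin 32° cos 50° = (1/2)[sin(32°+50°) + sin(32°-50°)]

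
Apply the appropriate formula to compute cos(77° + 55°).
cos(77° + 55°) = cos 77° cos 55° - sin 77° sin 55° = -0.6691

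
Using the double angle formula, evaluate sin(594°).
sin(594°) = 2 sin 297° cos 297° = -0.809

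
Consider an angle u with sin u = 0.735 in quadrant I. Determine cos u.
cos u = √(1 - sin²u) = 0.6781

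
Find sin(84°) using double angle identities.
sin(84°) = 2 sin 42° cos 42° = 0.9945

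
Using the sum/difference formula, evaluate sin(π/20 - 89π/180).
sin(π/20 - 89π/180) = sin π/20 cos 89π/180 - cos π/20 sin 89π/180 = -0.9848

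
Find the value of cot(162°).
cot(162°) = -3.078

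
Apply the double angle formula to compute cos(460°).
cos(460°) = cos²230° - sin²230° = -0.1736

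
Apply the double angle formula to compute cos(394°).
cos(394°) = 2cos²197° - 1 = 0.829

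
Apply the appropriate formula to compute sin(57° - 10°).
sin(57° - 10°) = sin 57° cos 10° - cos 57° sin 10° = 0.7314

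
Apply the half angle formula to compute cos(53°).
cos(53°) = √((1 + cos 106°)/2) = 0.6018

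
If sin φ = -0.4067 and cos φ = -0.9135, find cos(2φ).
cos(2φ) = cos²φ - sin²φ = 0.6691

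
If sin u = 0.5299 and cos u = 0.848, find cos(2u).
cos(2u) = cos²u - sin²u = 0.4383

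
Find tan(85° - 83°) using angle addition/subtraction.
tan(85° - 83°) = (tan 85° - tan 83°)/(1 + tan 85° tan 83°) = 0.03492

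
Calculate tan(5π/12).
tan(5π/12) = 2+√3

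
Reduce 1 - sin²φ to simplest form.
1 - sin²φ = cos²φ (using Pythagorean identity)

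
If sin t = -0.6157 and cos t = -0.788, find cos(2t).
cos(2t) = cos²t - sin²t = 0.2419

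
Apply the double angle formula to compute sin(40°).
sin(40°) = 2 sin 20° cos 20° = 0.6428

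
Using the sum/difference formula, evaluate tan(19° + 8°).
tan(19° + 8°) = (tan 19° + tan 8°)/(1 - tan 19° tan 8°) = 0.5095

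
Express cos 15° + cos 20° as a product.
cos 15° + cos 20° = 2 cos(17.5°) cos(-2.5°)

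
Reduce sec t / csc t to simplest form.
sec t / csc t = tan t (using Reciprocal identities)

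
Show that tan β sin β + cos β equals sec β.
LHS = sin²β/cos β + cos β = (sin²β + cos²β)/cos β = 1/cos β = sec β = RHS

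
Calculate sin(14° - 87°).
sin(14° - 87°) = sin 14° cos 87° - cos 14° sin 87° = -0.9563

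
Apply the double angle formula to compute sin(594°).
sin(594°) = 2 sin 297° cos 297° = -0.809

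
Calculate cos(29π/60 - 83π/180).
cos(29π/60 - 83π/180) = cos 29π/60 cos 83π/180 + sin 29π/60 sin 83π/180 = 0.9976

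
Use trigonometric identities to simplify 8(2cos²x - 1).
8(2cos²x - 1) = 8(cos(2x)) (using Double angle)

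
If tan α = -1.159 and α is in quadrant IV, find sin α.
sin α = -0.7571 (using tan²α + 1 = sec²α)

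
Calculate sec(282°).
sec(282°) = 4.81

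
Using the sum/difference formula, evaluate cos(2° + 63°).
cos(2° + 63°) = cos 2° cos 63° - sin 2° sin 63° = 0.4226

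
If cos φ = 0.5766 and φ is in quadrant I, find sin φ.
sin φ = 0.817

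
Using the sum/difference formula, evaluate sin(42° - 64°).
sin(42° - 64°) = sin 42° cos 64° - cos 42° sin 64° = -0.3746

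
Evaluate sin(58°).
sin(58°) = 0.848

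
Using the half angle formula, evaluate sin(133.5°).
sin(133.5°) = √((1 - cos 267°)/2) = 0.7254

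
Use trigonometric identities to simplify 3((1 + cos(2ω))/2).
3((1 + cos(2ω))/2) = 3(cos²ω) (using Power reduction)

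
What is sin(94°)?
sin(94°) = 0.9976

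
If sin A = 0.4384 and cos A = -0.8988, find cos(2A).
cos(2A) = cos²A - sin²A = 0.6156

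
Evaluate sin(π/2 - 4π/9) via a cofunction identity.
sin(π/2 - 4π/9) = cos(4π/9) = 0.1736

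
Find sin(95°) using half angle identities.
sin(95°) = √((1 - cos 190°)/2) = 0.9962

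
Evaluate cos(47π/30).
cos(47π/30) = 0.2079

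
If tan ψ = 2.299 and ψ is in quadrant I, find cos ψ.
cos ψ = 0.3989 (using tan²ψ + 1 = sec²ψ)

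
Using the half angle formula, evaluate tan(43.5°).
tan(43.5°) = sin 87° / (1 + cos 87°) = 0.949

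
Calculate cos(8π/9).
cos(8π/9) = -0.9397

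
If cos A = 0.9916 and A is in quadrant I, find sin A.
sin A = 0.1293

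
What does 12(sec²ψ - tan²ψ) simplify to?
12(sec²ψ - tan²ψ) = 12 (using Pythagorean identity)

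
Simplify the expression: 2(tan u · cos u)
2(tan u · cos u) = 2(sin u) (using Quotient identity)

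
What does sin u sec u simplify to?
sin u sec u = tan u (using Reciprocal + quotient)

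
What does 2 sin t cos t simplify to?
2 sin t cos t = sin(2t) (using Double angle)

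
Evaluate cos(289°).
cos(289°) = 0.3256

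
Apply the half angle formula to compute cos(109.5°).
cos(109.5°) = -√((1 + cos 219°)/2) = -0.3338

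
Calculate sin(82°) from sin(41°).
sin(82°) = 2 sin 41° cos 41° = 0.9903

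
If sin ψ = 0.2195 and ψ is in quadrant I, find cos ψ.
cos ψ = 0.9756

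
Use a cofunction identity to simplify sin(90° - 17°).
sin(90° - 17°) = cos(17°)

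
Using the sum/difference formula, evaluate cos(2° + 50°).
cos(2° + 50°) = cos 2° cos 50° - sin 2° sin 50° = 0.6157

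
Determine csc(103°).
csc(103°) = 1.026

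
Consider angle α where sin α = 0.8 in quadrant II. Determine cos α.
cos α = ±√(1 - sin²α) = -0.6 (negative in QII)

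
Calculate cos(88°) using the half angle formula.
cos(88°) = √((1 + cos 176°)/2) = 0.0349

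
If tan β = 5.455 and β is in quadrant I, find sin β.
sin β = 0.9836 (using tan²β + 1 = sec²β)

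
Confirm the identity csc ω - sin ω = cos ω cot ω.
LHS = 1/sin ω - sin ω = (1 - sin²ω)/sin ω = cos²ω/sin ω = cos ω · (cos ω/sin ω) = cos ω cot ω = RHS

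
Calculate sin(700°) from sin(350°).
sin(700°) = 2 sin 350° cos 350° = -0.342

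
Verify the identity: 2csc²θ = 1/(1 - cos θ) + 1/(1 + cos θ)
RHS = [(1 + cos θ) + (1 - cos θ)] / [(1 - cos θ)(1 + cos θ)] = 2/(1 - cos²θ) = 2/sin²θ = 2csc²θ = LHS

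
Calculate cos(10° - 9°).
cos(10° - 9°) = cos 10° cos 9° + sin 10° sin 9° = 0.9998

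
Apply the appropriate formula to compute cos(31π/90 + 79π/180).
cos(31π/90 + 79π/180) = cos 31π/90 cos 79π/180 - sin 31π/90 sin 79π/180 = -0.7771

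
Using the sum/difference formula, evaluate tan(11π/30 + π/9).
tan(11π/30 + π/9) = (tan 11π/30 + tan π/9)/(1 - tan 11π/30 tan π/9) = 14.3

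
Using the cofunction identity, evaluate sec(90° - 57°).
sec(90° - 57°) = csc(57°) = 1.192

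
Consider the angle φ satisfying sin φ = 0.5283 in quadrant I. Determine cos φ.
cos φ = √(1 - sin²φ) = 0.8491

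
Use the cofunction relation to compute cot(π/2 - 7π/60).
cot(π/2 - 7π/60) = tan(7π/60) = 0.3839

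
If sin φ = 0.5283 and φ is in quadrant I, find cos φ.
cos φ = 0.8491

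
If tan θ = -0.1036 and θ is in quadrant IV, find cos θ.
cos θ = 0.9947 (using tan²θ + 1 = sec²θ)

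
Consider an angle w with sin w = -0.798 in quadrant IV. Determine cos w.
cos w = √(1 - sin²w) = 0.6027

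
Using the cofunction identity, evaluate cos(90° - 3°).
cos(90° - 3°) = sin(3°) = 0.05234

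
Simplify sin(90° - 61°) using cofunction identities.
sin(90° - 61°) = cos(61°)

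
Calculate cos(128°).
cos(128°) = -0.6157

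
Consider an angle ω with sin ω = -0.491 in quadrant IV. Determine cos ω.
cos ω = √(1 - sin²ω) = 0.8712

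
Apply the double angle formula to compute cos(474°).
cos(474°) = cos²237° - sin²237° = -0.4067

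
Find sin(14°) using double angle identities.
sin(14°) = 2 sin 7° cos 7° = 0.2419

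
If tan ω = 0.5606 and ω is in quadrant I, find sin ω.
sin ω = 0.489 (using tan²ω + 1 = sec²ω)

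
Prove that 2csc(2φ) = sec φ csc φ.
LHS = 2/sin(2φ) = 2/(2 sin φ cos φ) = 1/(sin φ cos φ) = (1/cos φ)(1/sin φ) = sec φ csc φ = RHS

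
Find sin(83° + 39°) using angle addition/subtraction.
sin(83° + 39°) = sin 83° cos 39° + cos 83° sin 39° = 0.848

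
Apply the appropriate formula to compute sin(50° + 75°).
sin(50° + 75°) = sin 50° cos 75° + cos 50° sin 75° = 0.8192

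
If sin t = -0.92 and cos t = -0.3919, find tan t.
tan t = sin t / cos t = 2.348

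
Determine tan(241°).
tan(241°) = 1.804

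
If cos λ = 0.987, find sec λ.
sec λ = 1/cos λ = 1.013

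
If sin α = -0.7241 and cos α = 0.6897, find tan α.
tan α = sin α / cos α = -1.05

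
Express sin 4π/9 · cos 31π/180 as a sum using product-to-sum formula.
sin 4π/9 cos 31π/180 = (1/2)[sin(4π/9+31π/180) + sin(4π/9-31π/180)]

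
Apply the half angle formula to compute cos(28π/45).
cos(28π/45) = -√((1 + cos 56π/45)/2) = -0.3746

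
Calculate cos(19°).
cos(19°) = 0.9455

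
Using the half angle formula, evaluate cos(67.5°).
cos(67.5°) = √((1 + cos 135°)/2) = √(2-√2)/2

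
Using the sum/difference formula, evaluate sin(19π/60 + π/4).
sin(19π/60 + π/4) = sin 19π/60 cos π/4 + cos 19π/60 sin π/4 = 0.9781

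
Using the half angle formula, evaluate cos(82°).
cos(82°) = √((1 + cos 164°)/2) = 0.1392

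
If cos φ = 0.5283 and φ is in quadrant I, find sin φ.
sin φ = 0.8491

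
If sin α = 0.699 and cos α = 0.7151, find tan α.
tan α = sin α / cos α = 0.9775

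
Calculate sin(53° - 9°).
sin(53° - 9°) = sin 53° cos 9° - cos 53° sin 9° = 0.6947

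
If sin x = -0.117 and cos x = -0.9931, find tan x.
tan x = sin x / cos x = 0.1178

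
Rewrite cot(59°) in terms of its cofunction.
cot(59°) = tan(90° - 59°) = tan(31°)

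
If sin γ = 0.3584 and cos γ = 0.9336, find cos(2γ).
cos(2γ) = cos²γ - sin²γ = 0.7432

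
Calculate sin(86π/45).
sin(86π/45) = -0.2756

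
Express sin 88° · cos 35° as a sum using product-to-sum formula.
sin 88° cos 35° = (1/2)[sin(88°+35°) + sin(88°-35°)]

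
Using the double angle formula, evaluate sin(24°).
sin(24°) = 2 sin 12° cos 12° = 0.4067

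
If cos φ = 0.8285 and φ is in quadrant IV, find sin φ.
sin φ = -0.56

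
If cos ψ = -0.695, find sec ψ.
sec ψ = 1/cos ψ = -1.439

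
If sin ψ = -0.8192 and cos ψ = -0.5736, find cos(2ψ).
cos(2ψ) = cos²ψ - sin²ψ = -0.3421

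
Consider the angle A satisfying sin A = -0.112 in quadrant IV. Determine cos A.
cos A = √(1 - sin²A) = 0.9937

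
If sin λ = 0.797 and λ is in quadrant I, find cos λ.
cos λ = 0.604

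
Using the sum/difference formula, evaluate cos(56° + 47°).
cos(56° + 47°) = cos 56° cos 47° - sin 56° sin 47° = -0.225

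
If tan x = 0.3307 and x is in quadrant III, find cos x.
cos x = -0.9494 (using tan²x + 1 = sec²x)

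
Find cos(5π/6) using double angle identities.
cos(5π/6) = 2cos²5π/12 - 1 = -√3/2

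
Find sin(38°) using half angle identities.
sin(38°) = √((1 - cos 76°)/2) = 0.6157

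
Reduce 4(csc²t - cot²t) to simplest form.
4(csc²t - cot²t) = 4 (using Pythagorean identity)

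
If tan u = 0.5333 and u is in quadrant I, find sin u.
sin u = 0.4706 (using tan²u + 1 = sec²u)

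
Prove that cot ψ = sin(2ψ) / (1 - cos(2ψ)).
RHS = 2 sin ψ cos ψ / (2sin²ψ) = cos ψ/sin ψ = cot ψ = LHS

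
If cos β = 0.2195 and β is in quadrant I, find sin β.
sin β = 0.9756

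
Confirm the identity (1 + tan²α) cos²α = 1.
LHS = sec²α · cos²α = (1/cos²α) · cos²α = 1 = RHS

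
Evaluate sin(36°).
sin(36°) = 0.5878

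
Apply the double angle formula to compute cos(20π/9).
cos(20π/9) = cos²10π/9 - sin²10π/9 = 0.766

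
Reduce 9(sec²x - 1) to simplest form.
9(sec²x - 1) = 9(tan²x) (using Pythagorean identity)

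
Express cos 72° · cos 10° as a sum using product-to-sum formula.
cos 72° cos 10° = (1/2)[cos(72°-10°) + cos(72°+10°)]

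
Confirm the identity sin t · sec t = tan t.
LHS = sin t · (1/cos t) = sin t/cos t = tan t = RHS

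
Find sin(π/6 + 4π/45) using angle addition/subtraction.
sin(π/6 + 4π/45) = sin π/6 cos 4π/45 + cos π/6 sin 4π/45 = 0.7193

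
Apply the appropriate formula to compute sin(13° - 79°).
sin(13° - 79°) = sin 13° cos 79° - cos 13° sin 79° = -0.9135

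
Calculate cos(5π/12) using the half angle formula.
cos(5π/12) = √((1 + cos 5π/6)/2) = (√6-√2)/4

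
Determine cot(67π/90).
cot(67π/90) = -0.9657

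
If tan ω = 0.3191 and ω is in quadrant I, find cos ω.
cos ω = 0.9527 (using tan²ω + 1 = sec²ω)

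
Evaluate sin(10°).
sin(10°) = 0.1736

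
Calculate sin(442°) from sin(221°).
sin(442°) = 2 sin 221° cos 221° = 0.9903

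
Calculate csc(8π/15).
csc(8π/15) = 1.006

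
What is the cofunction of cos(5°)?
cos(5°) = sin(90° - 5°) = sin(85°)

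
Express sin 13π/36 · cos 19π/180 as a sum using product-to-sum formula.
sin 13π/36 cos 19π/180 = (1/2)[sin(13π/36+19π/180) + sin(13π/36-19π/180)]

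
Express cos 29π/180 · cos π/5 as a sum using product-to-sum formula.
cos 29π/180 cos π/5 = (1/2)[cos(29π/180-π/5) + cos(29π/180+π/5)]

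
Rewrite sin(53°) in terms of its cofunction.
sin(53°) = cos(90° - 53°) = cos(37°)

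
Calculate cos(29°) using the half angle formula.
cos(29°) = √((1 + cos 58°)/2) = 0.8746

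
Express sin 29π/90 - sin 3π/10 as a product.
sin 29π/90 - sin 3π/10 = 2 cos(14π/45) sin(π/90)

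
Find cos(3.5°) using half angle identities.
cos(3.5°) = √((1 + cos 7°)/2) = 0.9981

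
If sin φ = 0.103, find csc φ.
csc φ = 1/sin φ = 9.709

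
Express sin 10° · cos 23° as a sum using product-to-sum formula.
sin 10° cos 23° = (1/2)[sin(10°+23°) + sin(10°-23°)]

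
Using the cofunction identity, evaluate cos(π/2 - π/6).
cos(π/2 - π/6) = sin(π/6) = 1/2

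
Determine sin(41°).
sin(41°) = 0.6561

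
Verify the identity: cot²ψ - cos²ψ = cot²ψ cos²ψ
LHS = cos²ψ/sin²ψ - cos²ψ = cos²ψ(1/sin²ψ - 1) = cos²ψ · (1 - sin²ψ)/sin²ψ = cos²ψ · cos²ψ/sin²ψ = cos²ψ · cot²ψ = RHS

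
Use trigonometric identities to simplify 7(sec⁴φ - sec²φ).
7(sec⁴φ - sec²φ) = 7(tan⁴φ + tan²φ) (using Pythagorean)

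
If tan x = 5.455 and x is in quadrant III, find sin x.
sin x = -0.9836 (using tan²x + 1 = sec²x)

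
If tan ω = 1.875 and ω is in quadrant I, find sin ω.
sin ω = 0.8824 (using tan²ω + 1 = sec²ω)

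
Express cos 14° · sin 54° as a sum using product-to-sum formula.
cos 14° sin 54° = (1/2)[sin(14°+54°) - sin(14°-54°)]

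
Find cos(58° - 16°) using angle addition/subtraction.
cos(58° - 16°) = cos 58° cos 16° + sin 58° sin 16° = 0.7431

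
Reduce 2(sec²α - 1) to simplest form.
2(sec²α - 1) = 2(tan²α) (using Pythagorean identity)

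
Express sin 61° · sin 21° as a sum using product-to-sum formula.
sin 61° sin 21° = (1/2)[cos(61°-21°) - cos(61°+21°)]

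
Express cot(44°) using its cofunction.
cot(44°) = tan(90° - 44°) = tan(46°)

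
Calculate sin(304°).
sin(304°) = -0.829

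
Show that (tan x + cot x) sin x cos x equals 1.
LHS = (sin x/cos x + cos x/sin x) sin x cos x = ((sin²x + cos²x)/(sin x cos x)) · sin x cos x = sin²x + cos²x = 1 = RHS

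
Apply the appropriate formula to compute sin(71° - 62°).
sin(71° - 62°) = sin 71° cos 62° - cos 71° sin 62° = 0.1564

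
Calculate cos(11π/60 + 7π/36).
cos(11π/60 + 7π/36) = cos 11π/60 cos 7π/36 - sin 11π/60 sin 7π/36 = 0.3746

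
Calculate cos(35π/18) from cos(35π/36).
cos(35π/18) = 2cos²35π/36 - 1 = 0.9848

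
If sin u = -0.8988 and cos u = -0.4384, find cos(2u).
cos(2u) = cos²u - sin²u = -0.6156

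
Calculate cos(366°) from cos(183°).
cos(366°) = cos²183° - sin²183° = 0.9945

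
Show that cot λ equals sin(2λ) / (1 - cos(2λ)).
RHS = 2 sin λ cos λ / (2sin²λ) = cos λ/sin λ = cot λ = LHS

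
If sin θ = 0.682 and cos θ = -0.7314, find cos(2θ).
cos(2θ) = cos²θ - sin²θ = 0.06982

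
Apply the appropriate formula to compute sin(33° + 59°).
sin(33° + 59°) = sin 33° cos 59° + cos 33° sin 59° = 0.9994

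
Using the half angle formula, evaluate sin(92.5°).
sin(92.5°) = √((1 - cos 185°)/2) = 0.999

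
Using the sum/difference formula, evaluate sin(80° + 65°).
sin(80° + 65°) = sin 80° cos 65° + cos 80° sin 65° = 0.5736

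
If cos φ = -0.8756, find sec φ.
sec φ = 1/cos φ = -1.142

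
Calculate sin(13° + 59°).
sin(13° + 59°) = sin 13° cos 59° + cos 13° sin 59° = 0.9511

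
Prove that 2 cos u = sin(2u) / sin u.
RHS = 2 sin u cos u / sin u = 2 cos u = LHS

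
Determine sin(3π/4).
sin(3π/4) = √2/2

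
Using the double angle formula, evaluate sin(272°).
sin(272°) = 2 sin 136° cos 136° = -0.9994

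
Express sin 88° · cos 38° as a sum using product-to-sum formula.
sin 88° cos 38° = (1/2)[sin(88°+38°) + sin(88°-38°)]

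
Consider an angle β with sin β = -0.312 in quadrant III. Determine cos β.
cos β = ±√(1 - sin²β) = -0.9501 (negative in QIII)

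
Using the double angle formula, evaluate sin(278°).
sin(278°) = 2 sin 139° cos 139° = -0.9903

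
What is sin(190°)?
sin(190°) = -0.1736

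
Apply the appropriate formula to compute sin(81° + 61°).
sin(81° + 61°) = sin 81° cos 61° + cos 81° sin 61° = 0.6157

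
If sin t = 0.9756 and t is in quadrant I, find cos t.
cos t = 0.2196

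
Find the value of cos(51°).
cos(51°) = 0.6293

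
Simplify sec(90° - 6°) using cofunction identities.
sec(90° - 6°) = csc(6°)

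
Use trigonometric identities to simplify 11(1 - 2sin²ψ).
11(1 - 2sin²ψ) = 11(cos(2ψ)) (using Double angle)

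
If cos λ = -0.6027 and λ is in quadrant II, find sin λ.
sin λ = 0.798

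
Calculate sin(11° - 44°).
sin(11° - 44°) = sin 11° cos 44° - cos 11° sin 44° = -0.5446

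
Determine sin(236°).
sin(236°) = -0.829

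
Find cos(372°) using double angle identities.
cos(372°) = cos²186° - sin²186° = 0.9781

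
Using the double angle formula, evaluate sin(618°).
sin(618°) = 2 sin 309° cos 309° = -0.9781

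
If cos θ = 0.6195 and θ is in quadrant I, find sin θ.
sin θ = 0.785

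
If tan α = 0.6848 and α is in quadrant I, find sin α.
sin α = 0.565 (using tan²α + 1 = sec²α)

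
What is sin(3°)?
sin(3°) = 0.05234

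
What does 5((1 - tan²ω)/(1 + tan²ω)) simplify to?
5((1 - tan²ω)/(1 + tan²ω)) = 5(cos(2ω)) (using Double angle)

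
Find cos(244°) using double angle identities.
cos(244°) = cos²122° - sin²122° = -0.4384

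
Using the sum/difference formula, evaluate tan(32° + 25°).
tan(32° + 25°) = (tan 32° + tan 25°)/(1 - tan 32° tan 25°) = 1.54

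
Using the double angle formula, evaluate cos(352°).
cos(352°) = cos²176° - sin²176° = 0.9903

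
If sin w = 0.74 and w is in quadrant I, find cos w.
cos w = 0.6726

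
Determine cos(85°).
cos(85°) = 0.08716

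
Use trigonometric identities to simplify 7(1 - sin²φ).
7(1 - sin²φ) = 7(cos²φ) (using Pythagorean identity)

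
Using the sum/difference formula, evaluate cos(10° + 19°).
cos(10° + 19°) = cos 10° cos 19° - sin 10° sin 19° = 0.8746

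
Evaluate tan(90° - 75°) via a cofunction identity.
tan(90° - 75°) = cot(75°) = 2-√3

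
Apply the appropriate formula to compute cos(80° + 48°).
cos(80° + 48°) = cos 80° cos 48° - sin 80° sin 48° = -0.6157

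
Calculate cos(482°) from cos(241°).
cos(482°) = cos²241° - sin²241° = -0.5299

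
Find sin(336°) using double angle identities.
sin(336°) = 2 sin 168° cos 168° = -0.4067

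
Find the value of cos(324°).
cos(324°) = 0.809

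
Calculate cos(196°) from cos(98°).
cos(196°) = cos²98° - sin²98° = -0.9613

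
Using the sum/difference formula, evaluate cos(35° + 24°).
cos(35° + 24°) = cos 35° cos 24° - sin 35° sin 24° = 0.515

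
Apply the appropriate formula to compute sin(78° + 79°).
sin(78° + 79°) = sin 78° cos 79° + cos 78° sin 79° = 0.3907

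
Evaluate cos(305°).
cos(305°) = 0.5736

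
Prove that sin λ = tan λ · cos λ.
RHS = (sin λ/cos λ) · cos λ = sin λ = LHS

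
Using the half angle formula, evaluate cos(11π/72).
cos(11π/72) = √((1 + cos 11π/36)/2) = 0.887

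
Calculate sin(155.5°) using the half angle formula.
sin(155.5°) = √((1 - cos 311°)/2) = 0.4147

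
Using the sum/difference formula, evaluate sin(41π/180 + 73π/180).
sin(41π/180 + 73π/180) = sin 41π/180 cos 73π/180 + cos 41π/180 sin 73π/180 = 0.9135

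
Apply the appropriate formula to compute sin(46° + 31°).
sin(46° + 31°) = sin 46° cos 31° + cos 46° sin 31° = 0.9744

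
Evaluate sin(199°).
sin(199°) = -0.3256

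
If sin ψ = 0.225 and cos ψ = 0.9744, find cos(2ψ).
cos(2ψ) = cos²ψ - sin²ψ = 0.8988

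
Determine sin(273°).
sin(273°) = -0.9986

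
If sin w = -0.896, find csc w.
csc w = 1/sin w = -1.116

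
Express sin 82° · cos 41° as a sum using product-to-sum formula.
sin 82° cos 41° = (1/2)[sin(82°+41°) + sin(82°-41°)]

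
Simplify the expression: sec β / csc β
sec β / csc β = tan β (using Reciprocal identities)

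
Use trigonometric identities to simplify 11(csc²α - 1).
11(csc²α - 1) = 11(cot²α) (using Pythagorean identity)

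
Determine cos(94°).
cos(94°) = -0.06976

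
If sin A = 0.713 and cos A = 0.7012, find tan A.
tan A = sin A / cos A = 1.017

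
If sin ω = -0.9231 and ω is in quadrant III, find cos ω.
cos ω = -0.3846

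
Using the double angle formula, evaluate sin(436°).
sin(436°) = 2 sin 218° cos 218° = 0.9703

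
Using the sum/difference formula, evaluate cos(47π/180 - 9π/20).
cos(47π/180 - 9π/20) = cos 47π/180 cos 9π/20 + sin 47π/180 sin 9π/20 = 0.829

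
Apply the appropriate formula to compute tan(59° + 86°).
tan(59° + 86°) = (tan 59° + tan 86°)/(1 - tan 59° tan 86°) = -0.7002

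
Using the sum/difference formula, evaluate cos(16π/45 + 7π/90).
cos(16π/45 + 7π/90) = cos 16π/45 cos 7π/90 - sin 16π/45 sin 7π/90 = 0.2079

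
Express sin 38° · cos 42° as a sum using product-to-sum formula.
sin 38° cos 42° = (1/2)[sin(38°+42°) + sin(38°-42°)]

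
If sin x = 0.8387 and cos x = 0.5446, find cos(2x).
cos(2x) = cos²x - sin²x = -0.4068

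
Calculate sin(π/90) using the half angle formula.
sin(π/90) = √((1 - cos π/45)/2) = 0.0349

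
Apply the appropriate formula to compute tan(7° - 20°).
tan(7° - 20°) = (tan 7° - tan 20°)/(1 + tan 7° tan 20°) = -0.2309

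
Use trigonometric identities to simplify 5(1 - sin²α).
5(1 - sin²α) = 5(cos²α) (using Pythagorean identity)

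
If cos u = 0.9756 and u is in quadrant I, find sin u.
sin u = 0.2196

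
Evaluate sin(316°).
sin(316°) = -0.6947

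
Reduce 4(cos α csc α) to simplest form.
4(cos α csc α) = 4(cot α) (using Reciprocal + quotient)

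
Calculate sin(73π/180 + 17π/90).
sin(73π/180 + 17π/90) = sin 73π/180 cos 17π/90 + cos 73π/180 sin 17π/90 = 0.9563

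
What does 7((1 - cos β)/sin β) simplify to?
7((1 - cos β)/sin β) = 7(tan(β/2)) (using Half angle)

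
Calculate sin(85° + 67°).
sin(85° + 67°) = sin 85° cos 67° + cos 85° sin 67° = 0.4695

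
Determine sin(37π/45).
sin(37π/45) = 0.5299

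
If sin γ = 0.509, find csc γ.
csc γ = 1/sin γ = 1.965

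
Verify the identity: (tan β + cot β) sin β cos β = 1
LHS = (sin β/cos β + cos β/sin β) sin β cos β = ((sin²β + cos²β)/(sin β cos β)) · sin β cos β = sin²β + cos²β = 1 = RHS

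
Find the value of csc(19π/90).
csc(19π/90) = 1.624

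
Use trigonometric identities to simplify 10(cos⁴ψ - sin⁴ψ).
10(cos⁴ψ - sin⁴ψ) = 10(cos(2ψ)) (using Factoring + double angle)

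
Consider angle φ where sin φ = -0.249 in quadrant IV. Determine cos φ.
cos φ = √(1 - sin²φ) = 0.9685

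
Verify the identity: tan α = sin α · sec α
RHS = sin α · (1/cos α) = sin α/cos α = tan α = LHS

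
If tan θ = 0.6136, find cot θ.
cot θ = 1/tan θ = 1.63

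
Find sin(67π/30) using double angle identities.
sin(67π/30) = 2 sin 67π/60 cos 67π/60 = 0.6691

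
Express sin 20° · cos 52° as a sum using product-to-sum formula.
sin 20° cos 52° = (1/2)[sin(20°+52°) + sin(20°-52°)]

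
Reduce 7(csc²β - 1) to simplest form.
7(csc²β - 1) = 7(cot²β) (using Pythagorean identity)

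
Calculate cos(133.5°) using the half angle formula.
cos(133.5°) = -√((1 + cos 267°)/2) = -0.6884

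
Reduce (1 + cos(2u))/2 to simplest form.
(1 + cos(2u))/2 = cos²u (using Power reduction)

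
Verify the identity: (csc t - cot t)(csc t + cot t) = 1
LHS = csc²t - cot²t = (1 + cot²t) - cot²t = 1 = RHS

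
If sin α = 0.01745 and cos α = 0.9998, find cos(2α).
cos(2α) = cos²α - sin²α = 0.9993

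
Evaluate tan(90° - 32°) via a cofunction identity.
tan(90° - 32°) = cot(32°) = 1.6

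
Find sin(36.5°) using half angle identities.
sin(36.5°) = √((1 - cos 73°)/2) = 0.5948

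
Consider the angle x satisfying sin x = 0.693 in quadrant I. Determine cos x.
cos x = √(1 - sin²x) = 0.7209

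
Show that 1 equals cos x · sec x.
RHS = cos x · (1/cos x) = 1 = LHS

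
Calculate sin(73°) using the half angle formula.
sin(73°) = √((1 - cos 146°)/2) = 0.9563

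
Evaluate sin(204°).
sin(204°) = -0.4067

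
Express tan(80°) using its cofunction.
tan(80°) = cot(90° - 80°) = cot(10°)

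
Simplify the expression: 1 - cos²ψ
1 - cos²ψ = sin²ψ (using Pythagorean identity)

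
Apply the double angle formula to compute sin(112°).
sin(112°) = 2 sin 56° cos 56° = 0.9272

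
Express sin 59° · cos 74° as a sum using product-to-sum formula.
sin 59° cos 74° = (1/2)[sin(59°+74°) + sin(59°-74°)]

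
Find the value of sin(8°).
sin(8°) = 0.1392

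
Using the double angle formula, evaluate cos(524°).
cos(524°) = cos²262° - sin²262° = -0.9613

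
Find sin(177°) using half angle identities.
sin(177°) = √((1 - cos 354°)/2) = 0.05234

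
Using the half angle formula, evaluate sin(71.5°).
sin(71.5°) = √((1 - cos 143°)/2) = 0.9483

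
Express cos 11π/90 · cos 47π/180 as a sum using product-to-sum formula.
cos 11π/90 cos 47π/180 = (1/2)[cos(11π/90-47π/180) + cos(11π/90+47π/180)]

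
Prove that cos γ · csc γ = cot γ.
LHS = cos γ · (1/sin γ) = cos γ/sin γ = cot γ = RHS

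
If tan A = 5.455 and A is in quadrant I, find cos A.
cos A = 0.1803 (using tan²A + 1 = sec²A)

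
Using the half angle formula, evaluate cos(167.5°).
cos(167.5°) = -√((1 + cos 335°)/2) = -0.9763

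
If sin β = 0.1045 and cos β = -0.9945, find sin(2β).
sin(2β) = 2 sin β cos β = -0.2079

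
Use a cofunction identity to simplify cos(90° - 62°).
cos(90° - 62°) = sin(62°)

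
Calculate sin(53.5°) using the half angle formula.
sin(53.5°) = √((1 - cos 107°)/2) = 0.8039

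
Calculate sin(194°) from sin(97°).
sin(194°) = 2 sin 97° cos 97° = -0.2419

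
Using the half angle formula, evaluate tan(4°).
tan(4°) = sin 8° / (1 + cos 8°) = 0.06993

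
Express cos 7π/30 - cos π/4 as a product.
cos 7π/30 - cos π/4 = -2 sin(29π/120) sin(-π/120)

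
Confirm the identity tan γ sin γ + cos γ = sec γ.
LHS = sin²γ/cos γ + cos γ = (sin²γ + cos²γ)/cos γ = 1/cos γ = sec γ = RHS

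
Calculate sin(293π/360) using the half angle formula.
sin(293π/360) = √((1 - cos 293π/180)/2) = 0.5519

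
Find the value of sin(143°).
sin(143°) = 0.6018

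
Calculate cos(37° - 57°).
cos(37° - 57°) = cos 37° cos 57° + sin 37° sin 57° = 0.9397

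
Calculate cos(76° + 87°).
cos(76° + 87°) = cos 76° cos 87° - sin 76° sin 87° = -0.9563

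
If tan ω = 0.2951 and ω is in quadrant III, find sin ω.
sin ω = -0.283 (using tan²ω + 1 = sec²ω)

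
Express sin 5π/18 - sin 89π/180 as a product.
sin 5π/18 - sin 89π/180 = 2 cos(139π/360) sin(-13π/120)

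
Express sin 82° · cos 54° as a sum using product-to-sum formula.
sin 82° cos 54° = (1/2)[sin(82°+54°) + sin(82°-54°)]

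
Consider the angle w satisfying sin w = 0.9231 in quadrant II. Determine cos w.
cos w = ±√(1 - sin²w) = -0.3846 (negative in QII)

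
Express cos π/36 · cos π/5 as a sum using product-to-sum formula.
cos π/36 cos π/5 = (1/2)[cos(π/36-π/5) + cos(π/36+π/5)]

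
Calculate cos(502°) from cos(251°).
cos(502°) = cos²251° - sin²251° = -0.788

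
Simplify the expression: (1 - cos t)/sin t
(1 - cos t)/sin t = tan(t/2) (using Half angle)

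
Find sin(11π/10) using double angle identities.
sin(11π/10) = 2 sin 11π/20 cos 11π/20 = -0.309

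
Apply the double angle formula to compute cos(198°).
cos(198°) = cos²99° - sin²99° = -0.9511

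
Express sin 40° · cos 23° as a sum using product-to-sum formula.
sin 40° cos 23° = (1/2)[sin(40°+23°) + sin(40°-23°)]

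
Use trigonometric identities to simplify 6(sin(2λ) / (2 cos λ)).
6(sin(2λ) / (2 cos λ)) = 6(sin λ) (using Double angle)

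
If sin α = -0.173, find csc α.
csc α = 1/sin α = -5.78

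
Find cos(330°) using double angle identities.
cos(330°) = cos²165° - sin²165° = √3/2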